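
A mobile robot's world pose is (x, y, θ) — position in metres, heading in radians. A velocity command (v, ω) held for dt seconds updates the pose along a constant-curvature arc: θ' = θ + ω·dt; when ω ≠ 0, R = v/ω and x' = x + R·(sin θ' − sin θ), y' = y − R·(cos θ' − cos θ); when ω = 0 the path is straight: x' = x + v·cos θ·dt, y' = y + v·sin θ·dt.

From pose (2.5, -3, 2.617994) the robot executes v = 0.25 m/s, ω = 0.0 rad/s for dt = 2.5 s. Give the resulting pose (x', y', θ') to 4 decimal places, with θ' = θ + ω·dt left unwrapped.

θ' = 2.6180 + 0.0·2.5 = 2.6180
ω = 0 → straight: x' = 2.5 + 0.25·cos(2.6180)·2.5 = 1.9587
y' = -3 + 0.25·sin(2.6180)·2.5 = -2.6875

(1.9587, -2.6875, 2.6180)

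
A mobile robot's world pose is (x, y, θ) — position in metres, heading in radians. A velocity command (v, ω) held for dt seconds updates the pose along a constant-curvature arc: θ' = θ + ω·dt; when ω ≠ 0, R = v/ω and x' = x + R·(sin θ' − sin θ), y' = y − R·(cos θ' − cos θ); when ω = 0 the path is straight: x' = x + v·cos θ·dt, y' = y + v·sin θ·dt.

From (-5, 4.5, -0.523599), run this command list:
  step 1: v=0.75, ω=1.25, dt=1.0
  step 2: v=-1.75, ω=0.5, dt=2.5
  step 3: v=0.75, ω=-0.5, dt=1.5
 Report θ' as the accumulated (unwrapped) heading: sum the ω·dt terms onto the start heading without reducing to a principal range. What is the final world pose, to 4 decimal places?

(-5.2265, 1.6719, 1.2264)

step 1: θ'=0.7264 (R=0.6000) → pose (-4.3015, 4.5711, 0.7264)
step 2: θ'=1.9764 (R=-3.5000) → pose (-5.1929, 0.5736, 1.9764)
step 3: θ'=1.2264 (R=-1.5000) → pose (-5.2265, 1.6719, 1.2264)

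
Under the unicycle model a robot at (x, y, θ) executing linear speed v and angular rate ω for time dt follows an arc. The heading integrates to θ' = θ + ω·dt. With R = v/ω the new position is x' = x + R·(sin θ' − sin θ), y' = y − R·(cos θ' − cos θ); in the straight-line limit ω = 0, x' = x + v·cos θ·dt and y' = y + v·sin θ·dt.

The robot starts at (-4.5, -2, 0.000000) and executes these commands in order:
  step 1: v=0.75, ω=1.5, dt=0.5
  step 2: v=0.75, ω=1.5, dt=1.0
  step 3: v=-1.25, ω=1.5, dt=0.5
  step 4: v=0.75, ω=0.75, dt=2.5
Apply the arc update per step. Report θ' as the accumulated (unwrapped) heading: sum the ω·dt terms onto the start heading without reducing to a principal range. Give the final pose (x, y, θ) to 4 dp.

(-4.7081, -2.6393, 4.8750)

step 1: θ'=0.7500 (R=0.5000) → pose (-4.1592, -1.8658, 0.7500)
step 2: θ'=2.2500 (R=0.5000) → pose (-4.1110, -1.1859, 2.2500)
step 3: θ'=3.0000 (R=-0.8333) → pose (-3.5802, -1.4874, 3.0000)
step 4: θ'=4.8750 (R=1.0000) → pose (-4.7081, -2.6393, 4.8750)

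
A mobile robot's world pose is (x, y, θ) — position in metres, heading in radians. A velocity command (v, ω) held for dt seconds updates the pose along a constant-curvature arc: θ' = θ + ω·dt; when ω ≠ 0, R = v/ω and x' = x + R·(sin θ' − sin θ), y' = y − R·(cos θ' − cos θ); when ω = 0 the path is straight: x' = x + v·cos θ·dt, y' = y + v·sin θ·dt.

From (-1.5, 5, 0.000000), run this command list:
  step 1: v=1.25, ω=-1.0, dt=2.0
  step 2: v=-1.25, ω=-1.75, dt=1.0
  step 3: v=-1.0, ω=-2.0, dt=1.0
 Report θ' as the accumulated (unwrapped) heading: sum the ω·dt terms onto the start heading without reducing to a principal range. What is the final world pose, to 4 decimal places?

step 1: θ'=-2.0000 (R=-1.2500) → pose (-0.3634, 3.2298, -2.0000)
step 2: θ'=-3.7500 (R=0.7143) → pose (0.6944, 3.5187, -3.7500)
step 3: θ'=-5.7500 (R=0.5000) → pose (0.6627, 2.6778, -5.7500)

(0.6627, 2.6778, -5.7500)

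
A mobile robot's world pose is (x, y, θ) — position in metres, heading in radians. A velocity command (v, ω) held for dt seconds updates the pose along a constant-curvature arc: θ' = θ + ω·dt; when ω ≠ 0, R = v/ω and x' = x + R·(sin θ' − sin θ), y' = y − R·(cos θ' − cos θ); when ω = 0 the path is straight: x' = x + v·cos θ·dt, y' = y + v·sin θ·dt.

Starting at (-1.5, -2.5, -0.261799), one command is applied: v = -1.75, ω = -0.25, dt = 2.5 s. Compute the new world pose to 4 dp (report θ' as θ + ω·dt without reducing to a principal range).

(-5.1136, -0.1618, -0.8868)

θ' = -0.2618 + -0.25·2.5 = -0.8868
R = v/ω = -1.75/-0.25 = 7.0000
x' = -1.5 + 7.0000·(sin -0.8868 − sin -0.2618) = -5.1136
y' = -2.5 − 7.0000·(cos -0.8868 − cos -0.2618) = -0.1618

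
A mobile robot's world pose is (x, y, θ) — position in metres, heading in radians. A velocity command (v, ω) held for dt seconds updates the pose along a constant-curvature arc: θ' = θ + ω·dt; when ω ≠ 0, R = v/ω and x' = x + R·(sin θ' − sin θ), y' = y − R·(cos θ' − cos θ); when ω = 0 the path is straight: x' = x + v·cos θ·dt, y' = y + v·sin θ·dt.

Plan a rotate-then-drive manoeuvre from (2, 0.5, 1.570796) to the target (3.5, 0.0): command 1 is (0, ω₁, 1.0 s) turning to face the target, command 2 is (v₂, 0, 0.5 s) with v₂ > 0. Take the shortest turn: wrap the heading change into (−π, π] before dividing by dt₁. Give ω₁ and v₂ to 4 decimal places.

heading to target = atan2(0−0.5, 3.5−2) = -0.3218
Δθ = wrap(-0.3218 − 1.5708) = -1.8925; ω₁ = Δθ/dt₁ = -1.8925
distance = √((3.5−2)² + (0−0.5)²) = 1.5811; v₂ = distance/dt₂ = 3.1623

ω₁ = -1.8925, v₂ = 3.1623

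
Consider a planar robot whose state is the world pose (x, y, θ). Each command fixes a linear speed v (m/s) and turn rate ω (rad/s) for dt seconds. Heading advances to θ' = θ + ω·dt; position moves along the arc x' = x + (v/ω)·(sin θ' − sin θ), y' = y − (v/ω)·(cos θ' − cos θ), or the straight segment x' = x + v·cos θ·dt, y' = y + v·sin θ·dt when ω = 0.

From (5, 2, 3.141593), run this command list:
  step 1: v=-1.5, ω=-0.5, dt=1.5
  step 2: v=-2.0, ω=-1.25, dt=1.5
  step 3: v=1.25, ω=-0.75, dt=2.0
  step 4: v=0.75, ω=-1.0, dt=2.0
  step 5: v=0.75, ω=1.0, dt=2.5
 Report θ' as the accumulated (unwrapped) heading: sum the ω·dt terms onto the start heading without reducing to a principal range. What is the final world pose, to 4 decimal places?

(8.2185, -4.4534, -0.4834)

step 1: θ'=2.3916 (R=3.0000) → pose (7.0449, 1.1951, 2.3916)
step 2: θ'=0.5166 (R=1.6000) → pose (6.7446, -1.3668, 0.5166)
step 3: θ'=-0.9834 (R=-1.6667) → pose (8.9551, -1.8924, -0.9834)
step 4: θ'=-2.9834 (R=-0.7500) → pose (8.4489, -3.0487, -2.9834)
step 5: θ'=-0.4834 (R=0.7500) → pose (8.2185, -4.4534, -0.4834)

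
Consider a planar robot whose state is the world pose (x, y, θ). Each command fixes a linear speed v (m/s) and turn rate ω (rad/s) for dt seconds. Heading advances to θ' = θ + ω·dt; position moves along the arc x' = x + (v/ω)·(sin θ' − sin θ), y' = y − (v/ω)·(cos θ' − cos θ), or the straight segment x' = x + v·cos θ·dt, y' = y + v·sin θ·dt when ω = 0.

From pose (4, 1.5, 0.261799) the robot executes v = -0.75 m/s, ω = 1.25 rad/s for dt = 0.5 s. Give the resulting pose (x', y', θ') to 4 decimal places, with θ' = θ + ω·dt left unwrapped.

θ' = 0.2618 + 1.25·0.5 = 0.8868
R = v/ω = -0.75/1.25 = -0.6000
x' = 4 + -0.6000·(sin 0.8868 − sin 0.2618) = 3.6903
y' = 1.5 − -0.6000·(cos 0.8868 − cos 0.2618) = 1.2996

(3.6903, 1.2996, 0.8868)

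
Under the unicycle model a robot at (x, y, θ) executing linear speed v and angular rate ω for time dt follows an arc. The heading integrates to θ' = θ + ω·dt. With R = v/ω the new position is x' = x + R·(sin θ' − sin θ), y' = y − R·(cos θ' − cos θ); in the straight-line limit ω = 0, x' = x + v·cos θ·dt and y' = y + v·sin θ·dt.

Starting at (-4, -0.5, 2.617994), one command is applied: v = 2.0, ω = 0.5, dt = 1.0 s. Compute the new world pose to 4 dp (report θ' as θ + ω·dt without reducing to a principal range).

(-5.9056, 0.0348, 3.1180)

θ' = 2.6180 + 0.5·1.0 = 3.1180
R = v/ω = 2.0/0.5 = 4.0000
x' = -4 + 4.0000·(sin 3.1180 − sin 2.6180) = -5.9056
y' = -0.5 − 4.0000·(cos 3.1180 − cos 2.6180) = 0.0348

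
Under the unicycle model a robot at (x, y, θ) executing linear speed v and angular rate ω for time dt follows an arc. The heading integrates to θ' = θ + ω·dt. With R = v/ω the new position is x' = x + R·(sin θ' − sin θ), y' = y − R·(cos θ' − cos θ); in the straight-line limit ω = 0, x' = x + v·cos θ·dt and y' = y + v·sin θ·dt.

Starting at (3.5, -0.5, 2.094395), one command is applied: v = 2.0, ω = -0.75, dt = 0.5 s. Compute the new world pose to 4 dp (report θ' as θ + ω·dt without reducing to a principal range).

θ' = 2.0944 + -0.75·0.5 = 1.7194
R = v/ω = 2.0/-0.75 = -2.6667
x' = 3.5 + -2.6667·(sin 1.7194 − sin 2.0944) = 3.1721
y' = -0.5 − -2.6667·(cos 1.7194 − cos 2.0944) = 0.4385

(3.1721, 0.4385, 1.7194)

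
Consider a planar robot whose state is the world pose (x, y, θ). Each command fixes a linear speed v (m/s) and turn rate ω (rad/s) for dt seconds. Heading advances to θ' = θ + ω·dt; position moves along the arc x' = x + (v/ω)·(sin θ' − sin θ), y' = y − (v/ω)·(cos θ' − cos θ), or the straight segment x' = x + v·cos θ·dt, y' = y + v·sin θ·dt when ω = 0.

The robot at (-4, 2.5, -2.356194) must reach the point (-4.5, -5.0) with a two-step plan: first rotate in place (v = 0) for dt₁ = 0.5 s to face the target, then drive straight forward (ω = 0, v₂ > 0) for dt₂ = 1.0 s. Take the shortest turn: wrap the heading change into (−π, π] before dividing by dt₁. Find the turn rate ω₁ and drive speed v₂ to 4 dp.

heading to target = atan2(-5−2.5, -4.5−-4) = -1.6374
Δθ = wrap(-1.6374 − -2.3562) = 0.7188; ω₁ = Δθ/dt₁ = 1.4377
distance = √((-4.5−-4)² + (-5−2.5)²) = 7.5166; v₂ = distance/dt₂ = 7.5166

ω₁ = 1.4377, v₂ = 7.5166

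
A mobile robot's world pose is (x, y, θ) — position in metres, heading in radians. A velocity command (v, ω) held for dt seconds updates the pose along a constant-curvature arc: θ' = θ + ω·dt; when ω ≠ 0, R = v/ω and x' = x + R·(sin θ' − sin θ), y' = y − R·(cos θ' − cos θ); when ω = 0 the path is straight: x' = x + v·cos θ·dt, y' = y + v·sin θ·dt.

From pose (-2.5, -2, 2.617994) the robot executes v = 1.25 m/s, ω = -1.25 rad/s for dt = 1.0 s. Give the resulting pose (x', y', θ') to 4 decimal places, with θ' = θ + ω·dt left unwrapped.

(-2.9795, -0.9326, 1.3680)

θ' = 2.6180 + -1.25·1.0 = 1.3680
R = v/ω = 1.25/-1.25 = -1.0000
x' = -2.5 + -1.0000·(sin 1.3680 − sin 2.6180) = -2.9795
y' = -2 − -1.0000·(cos 1.3680 − cos 2.6180) = -0.9326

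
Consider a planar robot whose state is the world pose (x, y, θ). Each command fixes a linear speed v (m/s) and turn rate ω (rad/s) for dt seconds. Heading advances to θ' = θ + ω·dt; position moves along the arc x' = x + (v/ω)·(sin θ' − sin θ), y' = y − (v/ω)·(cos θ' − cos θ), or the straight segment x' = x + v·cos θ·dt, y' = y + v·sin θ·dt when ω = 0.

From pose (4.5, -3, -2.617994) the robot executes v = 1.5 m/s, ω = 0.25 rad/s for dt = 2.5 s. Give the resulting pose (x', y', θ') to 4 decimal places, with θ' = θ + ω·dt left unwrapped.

θ' = -2.6180 + 0.25·2.5 = -1.9930
R = v/ω = 1.5/0.25 = 6.0000
x' = 4.5 + 6.0000·(sin -1.9930 − sin -2.6180) = 2.0269
y' = -3 − 6.0000·(cos -1.9930 − cos -2.6180) = -5.7376

(2.0269, -5.7376, -1.9930)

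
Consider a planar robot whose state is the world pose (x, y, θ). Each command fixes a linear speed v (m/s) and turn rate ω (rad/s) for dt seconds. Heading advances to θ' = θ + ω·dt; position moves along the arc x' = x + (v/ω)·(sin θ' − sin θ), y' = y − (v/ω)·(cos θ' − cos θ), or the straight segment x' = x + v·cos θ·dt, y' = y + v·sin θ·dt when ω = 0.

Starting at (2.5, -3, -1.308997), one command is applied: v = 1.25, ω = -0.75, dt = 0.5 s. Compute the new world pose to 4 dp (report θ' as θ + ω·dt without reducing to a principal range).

θ' = -1.3090 + -0.75·0.5 = -1.6840
R = v/ω = 1.25/-0.75 = -1.6667
x' = 2.5 + -1.6667·(sin -1.6840 − sin -1.3090) = 2.5461
y' = -3 − -1.6667·(cos -1.6840 − cos -1.3090) = -3.6196

(2.5461, -3.6196, -1.6840)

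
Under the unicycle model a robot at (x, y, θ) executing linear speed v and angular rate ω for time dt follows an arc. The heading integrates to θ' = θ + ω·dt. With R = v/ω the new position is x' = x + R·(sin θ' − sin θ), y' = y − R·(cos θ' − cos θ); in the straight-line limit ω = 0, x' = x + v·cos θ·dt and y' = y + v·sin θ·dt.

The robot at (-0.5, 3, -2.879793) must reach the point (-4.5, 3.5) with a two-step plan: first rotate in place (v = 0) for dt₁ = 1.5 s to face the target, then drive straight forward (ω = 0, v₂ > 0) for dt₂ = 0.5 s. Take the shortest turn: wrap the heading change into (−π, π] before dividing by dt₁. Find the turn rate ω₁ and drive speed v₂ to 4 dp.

ω₁ = -0.2574, v₂ = 8.0623

heading to target = atan2(3.5−3, -4.5−-0.5) = 3.0172
Δθ = wrap(3.0172 − -2.8798) = -0.3862; ω₁ = Δθ/dt₁ = -0.2574
distance = √((-4.5−-0.5)² + (3.5−3)²) = 4.0311; v₂ = distance/dt₂ = 8.0623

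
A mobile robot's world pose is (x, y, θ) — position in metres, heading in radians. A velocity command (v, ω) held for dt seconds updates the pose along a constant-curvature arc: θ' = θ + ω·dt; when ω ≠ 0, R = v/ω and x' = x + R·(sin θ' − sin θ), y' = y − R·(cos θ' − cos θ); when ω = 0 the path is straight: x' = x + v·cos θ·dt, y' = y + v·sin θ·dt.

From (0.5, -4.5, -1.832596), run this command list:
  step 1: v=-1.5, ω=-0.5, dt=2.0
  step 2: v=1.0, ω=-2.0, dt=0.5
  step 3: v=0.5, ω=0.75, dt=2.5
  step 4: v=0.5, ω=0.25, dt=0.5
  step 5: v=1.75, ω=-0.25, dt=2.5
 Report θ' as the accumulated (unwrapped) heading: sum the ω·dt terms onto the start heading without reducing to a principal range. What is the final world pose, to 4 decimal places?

step 1: θ'=-2.8326 (R=3.0000) → pose (2.4855, -2.4185, -2.8326)
step 2: θ'=-3.8326 (R=-0.5000) → pose (2.0148, -2.3275, -3.8326)
step 3: θ'=-1.9576 (R=0.6667) → pose (0.9725, -2.5898, -1.9576)
step 4: θ'=-1.8326 (R=2.0000) → pose (0.8929, -2.8266, -1.8326)
step 5: θ'=-2.4576 (R=-7.0000) → pose (-1.4453, -6.4402, -2.4576)

(-1.4453, -6.4402, -2.4576)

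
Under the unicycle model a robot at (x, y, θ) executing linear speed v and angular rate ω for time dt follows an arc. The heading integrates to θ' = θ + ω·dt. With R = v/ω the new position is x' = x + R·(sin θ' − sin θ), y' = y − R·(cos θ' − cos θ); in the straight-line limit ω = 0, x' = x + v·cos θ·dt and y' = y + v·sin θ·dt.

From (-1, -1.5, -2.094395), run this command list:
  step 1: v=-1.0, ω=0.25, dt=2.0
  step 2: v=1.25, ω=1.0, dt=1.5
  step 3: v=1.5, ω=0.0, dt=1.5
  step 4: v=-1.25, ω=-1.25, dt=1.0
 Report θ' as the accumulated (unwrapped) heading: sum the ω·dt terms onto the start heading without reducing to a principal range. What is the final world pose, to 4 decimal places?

(2.0264, -0.3093, -1.3444)

step 1: θ'=-1.5944 (R=-4.0000) → pose (-0.4652, 0.4056, -1.5944)
step 2: θ'=-0.0944 (R=1.2500) → pose (0.6666, -0.8683, -0.0944)
step 3: θ'=-0.0944 (straight) → pose (2.9066, -1.0804, -0.0944)
step 4: θ'=-1.3444 (R=1.0000) → pose (2.0264, -0.3093, -1.3444)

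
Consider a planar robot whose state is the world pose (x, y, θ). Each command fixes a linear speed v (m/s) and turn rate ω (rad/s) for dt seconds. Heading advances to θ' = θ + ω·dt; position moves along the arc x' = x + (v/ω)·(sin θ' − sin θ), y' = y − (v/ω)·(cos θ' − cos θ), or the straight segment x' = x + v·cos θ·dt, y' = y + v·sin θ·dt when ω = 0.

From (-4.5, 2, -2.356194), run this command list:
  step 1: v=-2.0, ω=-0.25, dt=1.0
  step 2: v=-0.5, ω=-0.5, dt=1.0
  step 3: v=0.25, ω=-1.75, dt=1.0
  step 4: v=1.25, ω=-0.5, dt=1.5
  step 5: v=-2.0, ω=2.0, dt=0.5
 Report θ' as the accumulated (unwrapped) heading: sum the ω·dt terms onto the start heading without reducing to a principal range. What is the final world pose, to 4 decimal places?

(-2.0561, 4.2311, -4.6062)

step 1: θ'=-2.6062 (R=8.0000) → pose (-2.9246, 3.2237, -2.6062)
step 2: θ'=-3.1062 (R=1.0000) → pose (-2.4498, 3.3630, -3.1062)
step 3: θ'=-4.8562 (R=-0.1429) → pose (-2.5963, 3.5262, -4.8562)
step 4: θ'=-5.6062 (R=-2.5000) → pose (-1.6882, 5.1166, -5.6062)
step 5: θ'=-4.6062 (R=-1.0000) → pose (-2.0561, 4.2311, -4.6062)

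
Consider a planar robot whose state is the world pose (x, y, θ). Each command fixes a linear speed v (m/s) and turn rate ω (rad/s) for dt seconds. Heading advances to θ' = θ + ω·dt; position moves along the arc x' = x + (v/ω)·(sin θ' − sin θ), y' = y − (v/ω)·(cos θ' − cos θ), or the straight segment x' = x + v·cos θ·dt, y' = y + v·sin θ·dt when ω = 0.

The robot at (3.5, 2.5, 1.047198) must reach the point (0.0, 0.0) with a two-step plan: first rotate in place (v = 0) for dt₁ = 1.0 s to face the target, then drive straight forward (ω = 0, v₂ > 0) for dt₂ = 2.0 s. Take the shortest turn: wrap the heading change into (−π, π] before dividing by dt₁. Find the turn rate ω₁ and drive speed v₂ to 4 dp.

ω₁ = 2.7146, v₂ = 2.1506

heading to target = atan2(0−2.5, 0−3.5) = -2.5213
Δθ = wrap(-2.5213 − 1.0472) = 2.7146; ω₁ = Δθ/dt₁ = 2.7146
distance = √((0−3.5)² + (0−2.5)²) = 4.3012; v₂ = distance/dt₂ = 2.1506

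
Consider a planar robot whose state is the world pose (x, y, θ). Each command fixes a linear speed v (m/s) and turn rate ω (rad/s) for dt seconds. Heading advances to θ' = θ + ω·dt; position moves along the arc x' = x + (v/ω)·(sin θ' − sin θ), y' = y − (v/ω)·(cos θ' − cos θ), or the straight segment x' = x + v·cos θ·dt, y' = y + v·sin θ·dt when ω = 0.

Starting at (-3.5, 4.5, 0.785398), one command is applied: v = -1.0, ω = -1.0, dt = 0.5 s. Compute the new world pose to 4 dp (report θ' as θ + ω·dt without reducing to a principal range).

(-3.9256, 4.2476, 0.2854)

θ' = 0.7854 + -1.0·0.5 = 0.2854
R = v/ω = -1.0/-1.0 = 1.0000
x' = -3.5 + 1.0000·(sin 0.2854 − sin 0.7854) = -3.9256
y' = 4.5 − 1.0000·(cos 0.2854 − cos 0.7854) = 4.2476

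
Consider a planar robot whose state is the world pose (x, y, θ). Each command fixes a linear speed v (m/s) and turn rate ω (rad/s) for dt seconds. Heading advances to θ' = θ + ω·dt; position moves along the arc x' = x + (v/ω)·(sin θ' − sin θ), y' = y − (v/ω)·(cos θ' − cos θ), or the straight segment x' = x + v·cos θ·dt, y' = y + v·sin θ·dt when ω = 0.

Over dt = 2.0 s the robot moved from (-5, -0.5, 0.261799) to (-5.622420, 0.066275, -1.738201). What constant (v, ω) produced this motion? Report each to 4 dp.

Δθ = -1.738201 − 0.261799 = -2.000000
ω = Δθ/dt = -2.000000/2.0 = -1.0000
R = Δx/(sin θ' − sin θ) = 0.5000
v = R·ω = 0.5000·-1.0000 = -0.5000

v = -0.5000, ω = -1.0000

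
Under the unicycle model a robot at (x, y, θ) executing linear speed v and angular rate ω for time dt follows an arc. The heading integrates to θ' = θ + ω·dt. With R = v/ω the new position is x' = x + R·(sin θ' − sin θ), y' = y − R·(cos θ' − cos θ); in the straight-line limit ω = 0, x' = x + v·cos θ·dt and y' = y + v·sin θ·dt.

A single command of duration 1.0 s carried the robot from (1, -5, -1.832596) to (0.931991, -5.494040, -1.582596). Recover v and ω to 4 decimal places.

Δθ = -1.582596 − -1.832596 = 0.250000
ω = Δθ/dt = 0.250000/1.0 = 0.2500
R = −Δy/(cos θ' − cos θ) = 2.0000
v = R·ω = 2.0000·0.2500 = 0.5000

v = 0.5000, ω = 0.2500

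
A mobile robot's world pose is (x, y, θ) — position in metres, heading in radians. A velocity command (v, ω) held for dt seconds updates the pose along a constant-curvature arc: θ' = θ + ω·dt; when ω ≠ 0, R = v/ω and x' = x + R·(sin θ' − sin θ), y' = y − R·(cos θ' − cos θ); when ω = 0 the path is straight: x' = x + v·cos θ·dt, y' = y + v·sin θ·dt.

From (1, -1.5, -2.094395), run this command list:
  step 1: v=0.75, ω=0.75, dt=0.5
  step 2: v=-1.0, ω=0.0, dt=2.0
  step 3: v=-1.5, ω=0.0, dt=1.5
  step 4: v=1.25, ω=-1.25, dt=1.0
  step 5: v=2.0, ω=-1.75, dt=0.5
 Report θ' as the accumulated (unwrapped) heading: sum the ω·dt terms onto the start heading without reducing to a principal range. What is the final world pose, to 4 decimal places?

step 1: θ'=-1.7194 (R=1.0000) → pose (0.8770, -1.8519, -1.7194)
step 2: θ'=-1.7194 (straight) → pose (1.1732, 0.1260, -1.7194)
step 3: θ'=-1.7194 (straight) → pose (1.5063, 2.3512, -1.7194)
step 4: θ'=-2.9694 (R=-1.0000) → pose (0.6886, 1.5141, -2.9694)
step 5: θ'=-3.8444 (R=-1.1429) → pose (-0.2459, 1.7680, -3.8444)

(-0.2459, 1.7680, -3.8444)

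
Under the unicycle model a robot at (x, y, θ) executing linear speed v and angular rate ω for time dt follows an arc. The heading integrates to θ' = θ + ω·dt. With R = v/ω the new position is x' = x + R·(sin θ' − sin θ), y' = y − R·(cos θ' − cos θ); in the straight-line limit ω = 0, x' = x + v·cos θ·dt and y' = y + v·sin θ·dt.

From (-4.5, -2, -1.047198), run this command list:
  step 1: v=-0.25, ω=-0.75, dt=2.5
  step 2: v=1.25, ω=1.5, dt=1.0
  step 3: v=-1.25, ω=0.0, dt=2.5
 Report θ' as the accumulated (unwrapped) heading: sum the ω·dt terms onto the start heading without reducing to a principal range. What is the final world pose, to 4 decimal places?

step 1: θ'=-2.9222 (R=0.3333) → pose (-4.2839, -1.5080, -2.9222)
step 2: θ'=-1.4222 (R=0.8333) → pose (-4.9267, -2.4447, -1.4222)
step 3: θ'=-1.4222 (straight) → pose (-5.3893, 0.6458, -1.4222)

(-5.3893, 0.6458, -1.4222)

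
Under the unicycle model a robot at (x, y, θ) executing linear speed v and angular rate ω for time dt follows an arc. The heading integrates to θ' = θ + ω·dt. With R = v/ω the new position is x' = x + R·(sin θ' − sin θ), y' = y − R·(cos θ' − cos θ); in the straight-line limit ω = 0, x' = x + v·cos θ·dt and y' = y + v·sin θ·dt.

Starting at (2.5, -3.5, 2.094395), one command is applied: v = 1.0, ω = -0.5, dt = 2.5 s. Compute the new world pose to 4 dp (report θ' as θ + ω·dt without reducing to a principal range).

(2.7369, -1.1716, 0.8444)

θ' = 2.0944 + -0.5·2.5 = 0.8444
R = v/ω = 1.0/-0.5 = -2.0000
x' = 2.5 + -2.0000·(sin 0.8444 − sin 2.0944) = 2.7369
y' = -3.5 − -2.0000·(cos 0.8444 − cos 2.0944) = -1.1716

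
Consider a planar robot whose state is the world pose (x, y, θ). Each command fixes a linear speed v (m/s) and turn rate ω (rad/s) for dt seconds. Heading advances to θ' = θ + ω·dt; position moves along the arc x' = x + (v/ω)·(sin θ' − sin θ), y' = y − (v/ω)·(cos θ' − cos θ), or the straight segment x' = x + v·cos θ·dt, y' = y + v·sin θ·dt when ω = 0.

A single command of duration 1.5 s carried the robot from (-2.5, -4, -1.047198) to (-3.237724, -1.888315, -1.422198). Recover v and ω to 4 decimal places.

v = -1.5000, ω = -0.2500

Δθ = -1.422198 − -1.047198 = -0.375000
ω = Δθ/dt = -0.375000/1.5 = -0.2500
R = −Δy/(cos θ' − cos θ) = 6.0000
v = R·ω = 6.0000·-0.2500 = -1.5000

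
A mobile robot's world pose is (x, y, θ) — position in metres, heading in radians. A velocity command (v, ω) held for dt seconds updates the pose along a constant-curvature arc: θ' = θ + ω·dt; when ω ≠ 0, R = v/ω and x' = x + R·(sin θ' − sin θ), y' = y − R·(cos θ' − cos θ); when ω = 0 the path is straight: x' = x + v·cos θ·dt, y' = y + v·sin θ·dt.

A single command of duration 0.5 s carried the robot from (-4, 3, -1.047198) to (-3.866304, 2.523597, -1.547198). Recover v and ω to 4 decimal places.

v = 1.0000, ω = -1.0000

Δθ = -1.547198 − -1.047198 = -0.500000
ω = Δθ/dt = -0.500000/0.5 = -1.0000
R = −Δy/(cos θ' − cos θ) = -1.0000
v = R·ω = -1.0000·-1.0000 = 1.0000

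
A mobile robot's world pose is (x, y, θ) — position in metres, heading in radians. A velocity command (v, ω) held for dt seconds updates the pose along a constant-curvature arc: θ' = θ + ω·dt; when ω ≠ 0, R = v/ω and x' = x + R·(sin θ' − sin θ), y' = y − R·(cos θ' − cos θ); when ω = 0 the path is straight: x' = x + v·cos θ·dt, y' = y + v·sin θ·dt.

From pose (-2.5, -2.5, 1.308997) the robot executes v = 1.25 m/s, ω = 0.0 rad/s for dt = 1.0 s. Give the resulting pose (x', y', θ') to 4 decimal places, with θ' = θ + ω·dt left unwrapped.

(-2.1765, -1.2926, 1.3090)

θ' = 1.3090 + 0.0·1.0 = 1.3090
ω = 0 → straight: x' = -2.5 + 1.25·cos(1.3090)·1.0 = -2.1765
y' = -2.5 + 1.25·sin(1.3090)·1.0 = -1.2926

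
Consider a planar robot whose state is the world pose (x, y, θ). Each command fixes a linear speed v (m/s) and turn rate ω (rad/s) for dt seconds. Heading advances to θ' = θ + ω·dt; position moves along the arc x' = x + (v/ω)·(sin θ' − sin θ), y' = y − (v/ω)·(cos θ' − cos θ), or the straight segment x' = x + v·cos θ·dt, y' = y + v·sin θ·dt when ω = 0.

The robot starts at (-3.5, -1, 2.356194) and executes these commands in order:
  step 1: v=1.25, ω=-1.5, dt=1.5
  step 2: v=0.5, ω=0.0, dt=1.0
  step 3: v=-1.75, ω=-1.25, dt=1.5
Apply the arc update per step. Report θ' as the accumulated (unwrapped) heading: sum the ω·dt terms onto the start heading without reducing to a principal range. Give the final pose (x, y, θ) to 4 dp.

step 1: θ'=0.1062 (R=-0.8333) → pose (-2.9991, 0.4179, 0.1062)
step 2: θ'=0.1062 (straight) → pose (-2.5019, 0.4709, 0.1062)
step 3: θ'=-1.7688 (R=1.4000) → pose (-4.0229, 2.1384, -1.7688)

(-4.0229, 2.1384, -1.7688)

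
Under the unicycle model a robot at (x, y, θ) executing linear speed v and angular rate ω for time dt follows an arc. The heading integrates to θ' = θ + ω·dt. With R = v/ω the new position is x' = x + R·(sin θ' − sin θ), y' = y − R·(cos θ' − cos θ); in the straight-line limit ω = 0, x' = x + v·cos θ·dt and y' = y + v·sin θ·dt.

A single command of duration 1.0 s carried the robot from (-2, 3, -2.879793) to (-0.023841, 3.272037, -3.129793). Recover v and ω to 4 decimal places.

v = -2.0000, ω = -0.2500

Δθ = -3.129793 − -2.879793 = -0.250000
ω = Δθ/dt = -0.250000/1.0 = -0.2500
R = Δx/(sin θ' − sin θ) = 8.0000
v = R·ω = 8.0000·-0.2500 = -2.0000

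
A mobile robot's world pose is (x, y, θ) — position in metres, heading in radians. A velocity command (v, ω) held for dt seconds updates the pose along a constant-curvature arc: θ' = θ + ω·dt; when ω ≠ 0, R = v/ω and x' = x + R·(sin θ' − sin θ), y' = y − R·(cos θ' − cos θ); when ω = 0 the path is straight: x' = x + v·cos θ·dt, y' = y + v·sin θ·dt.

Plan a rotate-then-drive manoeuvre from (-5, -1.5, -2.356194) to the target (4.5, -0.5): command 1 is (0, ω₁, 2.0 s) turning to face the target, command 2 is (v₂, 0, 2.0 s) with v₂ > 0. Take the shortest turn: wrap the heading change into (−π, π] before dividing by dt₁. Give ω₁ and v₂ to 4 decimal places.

heading to target = atan2(-0.5−-1.5, 4.5−-5) = 0.1049
Δθ = wrap(0.1049 − -2.3562) = 2.4611; ω₁ = Δθ/dt₁ = 1.2305
distance = √((4.5−-5)² + (-0.5−-1.5)²) = 9.5525; v₂ = distance/dt₂ = 4.7762

ω₁ = 1.2305, v₂ = 4.7762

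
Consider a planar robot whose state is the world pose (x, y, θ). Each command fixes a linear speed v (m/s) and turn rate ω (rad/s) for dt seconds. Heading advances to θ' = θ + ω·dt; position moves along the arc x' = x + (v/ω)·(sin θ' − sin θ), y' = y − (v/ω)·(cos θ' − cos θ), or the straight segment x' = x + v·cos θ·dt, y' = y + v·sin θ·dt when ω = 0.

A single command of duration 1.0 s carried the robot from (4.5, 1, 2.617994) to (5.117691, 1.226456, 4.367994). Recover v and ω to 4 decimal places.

Δθ = 4.367994 − 2.617994 = 1.750000
ω = Δθ/dt = 1.750000/1.0 = 1.7500
R = Δx/(sin θ' − sin θ) = -0.4286
v = R·ω = -0.4286·1.7500 = -0.7500

v = -0.7500, ω = 1.7500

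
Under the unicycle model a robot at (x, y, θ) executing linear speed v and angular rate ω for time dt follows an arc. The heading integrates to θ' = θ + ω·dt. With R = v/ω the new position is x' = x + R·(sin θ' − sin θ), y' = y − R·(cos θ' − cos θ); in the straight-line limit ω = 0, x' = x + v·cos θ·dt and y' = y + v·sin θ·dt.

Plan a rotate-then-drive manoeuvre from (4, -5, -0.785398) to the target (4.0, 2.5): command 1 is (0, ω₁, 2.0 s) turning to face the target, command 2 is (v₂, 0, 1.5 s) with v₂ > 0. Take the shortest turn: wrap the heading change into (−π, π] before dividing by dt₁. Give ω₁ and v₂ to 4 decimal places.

heading to target = atan2(2.5−-5, 4−4) = 1.5708
Δθ = wrap(1.5708 − -0.7854) = 2.3562; ω₁ = Δθ/dt₁ = 1.1781
distance = √((4−4)² + (2.5−-5)²) = 7.5000; v₂ = distance/dt₂ = 5.0000

ω₁ = 1.1781, v₂ = 5.0000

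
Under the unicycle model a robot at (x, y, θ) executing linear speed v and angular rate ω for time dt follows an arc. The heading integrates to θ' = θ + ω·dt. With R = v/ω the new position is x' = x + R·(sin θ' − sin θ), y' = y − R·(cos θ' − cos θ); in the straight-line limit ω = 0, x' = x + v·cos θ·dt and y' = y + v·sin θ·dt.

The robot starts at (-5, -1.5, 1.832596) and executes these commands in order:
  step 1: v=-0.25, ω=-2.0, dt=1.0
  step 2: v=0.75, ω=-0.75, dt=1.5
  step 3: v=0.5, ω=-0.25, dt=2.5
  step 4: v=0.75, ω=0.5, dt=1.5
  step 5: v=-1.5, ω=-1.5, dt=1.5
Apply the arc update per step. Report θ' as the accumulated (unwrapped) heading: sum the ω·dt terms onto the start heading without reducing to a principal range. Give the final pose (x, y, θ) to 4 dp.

step 1: θ'=-0.1674 (R=0.1250) → pose (-5.1416, -1.6556, -0.1674)
step 2: θ'=-1.2924 (R=-1.0000) → pose (-4.3467, -2.3668, -1.2924)
step 3: θ'=-1.9174 (R=-2.0000) → pose (-4.3886, -3.5959, -1.9174)
step 4: θ'=-1.1674 (R=1.5000) → pose (-4.3574, -4.6942, -1.1674)
step 5: θ'=-3.4174 (R=1.0000) → pose (-3.1654, -3.3395, -3.4174)

(-3.1654, -3.3395, -3.4174)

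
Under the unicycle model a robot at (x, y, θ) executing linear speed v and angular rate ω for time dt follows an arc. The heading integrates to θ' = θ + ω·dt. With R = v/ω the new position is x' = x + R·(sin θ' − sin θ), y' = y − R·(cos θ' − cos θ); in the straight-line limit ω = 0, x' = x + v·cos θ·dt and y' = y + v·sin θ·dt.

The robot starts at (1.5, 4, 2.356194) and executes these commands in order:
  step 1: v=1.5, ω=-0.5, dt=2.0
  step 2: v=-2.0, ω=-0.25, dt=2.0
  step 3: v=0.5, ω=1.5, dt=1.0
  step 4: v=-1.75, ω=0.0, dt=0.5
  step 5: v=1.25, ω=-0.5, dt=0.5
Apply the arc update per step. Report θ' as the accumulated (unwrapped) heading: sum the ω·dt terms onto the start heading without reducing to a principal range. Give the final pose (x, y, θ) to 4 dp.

step 1: θ'=1.3562 (R=-3.0000) → pose (0.6901, 6.7602, 1.3562)
step 2: θ'=0.8562 (R=8.0000) → pose (-1.0835, 3.2213, 0.8562)
step 3: θ'=2.3562 (R=0.3333) → pose (-1.0996, 3.6755, 2.3562)
step 4: θ'=2.3562 (straight) → pose (-0.4809, 3.0568, 2.3562)
step 5: θ'=2.1062 (R=-2.5000) → pose (-0.8633, 3.5491, 2.1062)

(-0.8633, 3.5491, 2.1062)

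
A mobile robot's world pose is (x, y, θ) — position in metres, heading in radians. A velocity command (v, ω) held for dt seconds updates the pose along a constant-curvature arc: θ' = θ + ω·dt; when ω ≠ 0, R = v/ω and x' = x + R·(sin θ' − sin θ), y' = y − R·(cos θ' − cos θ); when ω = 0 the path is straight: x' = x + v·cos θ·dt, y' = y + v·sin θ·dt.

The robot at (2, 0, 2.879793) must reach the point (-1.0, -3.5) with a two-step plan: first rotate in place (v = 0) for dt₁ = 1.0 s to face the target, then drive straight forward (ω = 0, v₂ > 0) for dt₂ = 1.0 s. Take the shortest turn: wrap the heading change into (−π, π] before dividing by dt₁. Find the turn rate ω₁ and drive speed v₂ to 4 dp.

ω₁ = 1.1240, v₂ = 4.6098

heading to target = atan2(-3.5−0, -1−2) = -2.2794
Δθ = wrap(-2.2794 − 2.8798) = 1.1240; ω₁ = Δθ/dt₁ = 1.1240
distance = √((-1−2)² + (-3.5−0)²) = 4.6098; v₂ = distance/dt₂ = 4.6098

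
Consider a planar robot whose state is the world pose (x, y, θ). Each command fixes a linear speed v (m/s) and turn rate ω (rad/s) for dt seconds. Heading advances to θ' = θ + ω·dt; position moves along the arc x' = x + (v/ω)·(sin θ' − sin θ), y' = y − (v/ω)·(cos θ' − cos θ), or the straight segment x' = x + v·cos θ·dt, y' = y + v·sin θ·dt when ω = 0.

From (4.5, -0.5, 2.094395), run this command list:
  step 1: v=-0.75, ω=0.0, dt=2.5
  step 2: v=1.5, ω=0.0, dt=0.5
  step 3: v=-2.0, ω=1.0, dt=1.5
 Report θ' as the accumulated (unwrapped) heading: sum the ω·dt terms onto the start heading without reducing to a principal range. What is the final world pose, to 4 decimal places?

step 1: θ'=2.0944 (straight) → pose (5.4375, -2.1238, 2.0944)
step 2: θ'=2.0944 (straight) → pose (5.0625, -1.4743, 2.0944)
step 3: θ'=3.5944 (R=-2.0000) → pose (7.6695, -2.2727, 3.5944)

(7.6695, -2.2727, 3.5944)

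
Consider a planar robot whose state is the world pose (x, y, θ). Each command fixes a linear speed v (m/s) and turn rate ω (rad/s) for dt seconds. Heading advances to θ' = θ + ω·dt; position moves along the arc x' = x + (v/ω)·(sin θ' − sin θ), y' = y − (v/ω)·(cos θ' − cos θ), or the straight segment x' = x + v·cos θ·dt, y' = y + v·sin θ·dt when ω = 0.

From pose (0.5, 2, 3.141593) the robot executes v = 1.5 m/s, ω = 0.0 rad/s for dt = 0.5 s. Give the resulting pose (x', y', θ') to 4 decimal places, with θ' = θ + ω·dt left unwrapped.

θ' = 3.1416 + 0.0·0.5 = 3.1416
ω = 0 → straight: x' = 0.5 + 1.5·cos(3.1416)·0.5 = -0.2500
y' = 2 + 1.5·sin(3.1416)·0.5 = 2.0000

(-0.2500, 2.0000, 3.1416)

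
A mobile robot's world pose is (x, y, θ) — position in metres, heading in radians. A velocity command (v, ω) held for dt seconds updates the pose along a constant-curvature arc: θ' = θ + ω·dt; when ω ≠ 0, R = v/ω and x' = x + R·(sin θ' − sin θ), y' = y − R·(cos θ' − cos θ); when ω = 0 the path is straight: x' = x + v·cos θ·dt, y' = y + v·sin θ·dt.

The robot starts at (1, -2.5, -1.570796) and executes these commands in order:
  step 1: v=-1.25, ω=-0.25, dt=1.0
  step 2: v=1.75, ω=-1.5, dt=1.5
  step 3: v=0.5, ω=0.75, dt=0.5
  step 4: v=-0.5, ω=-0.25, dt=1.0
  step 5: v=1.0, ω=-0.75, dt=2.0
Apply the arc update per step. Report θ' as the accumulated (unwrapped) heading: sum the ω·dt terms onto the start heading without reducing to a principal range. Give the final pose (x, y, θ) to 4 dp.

step 1: θ'=-1.8208 (R=5.0000) → pose (1.1554, -1.2630, -1.8208)
step 2: θ'=-4.0708 (R=-1.1667) → pose (-0.9096, -1.6726, -4.0708)
step 3: θ'=-3.6958 (R=0.6667) → pose (-1.0929, -1.5047, -3.6958)
step 4: θ'=-3.9458 (R=2.0000) → pose (-0.7049, -1.8179, -3.9458)
step 5: θ'=-5.4458 (R=-1.3333) → pose (-0.7350, -0.0005, -5.4458)

(-0.7350, -0.0005, -5.4458)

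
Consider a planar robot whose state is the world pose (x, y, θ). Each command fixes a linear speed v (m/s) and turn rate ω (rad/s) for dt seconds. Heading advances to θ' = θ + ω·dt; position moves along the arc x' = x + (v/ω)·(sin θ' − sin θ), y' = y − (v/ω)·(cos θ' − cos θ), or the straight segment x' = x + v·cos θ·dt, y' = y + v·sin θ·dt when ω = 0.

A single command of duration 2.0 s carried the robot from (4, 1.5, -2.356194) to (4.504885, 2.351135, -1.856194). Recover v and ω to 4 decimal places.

v = -0.5000, ω = 0.2500

Δθ = -1.856194 − -2.356194 = 0.500000
ω = Δθ/dt = 0.500000/2.0 = 0.2500
R = −Δy/(cos θ' − cos θ) = -2.0000
v = R·ω = -2.0000·0.2500 = -0.5000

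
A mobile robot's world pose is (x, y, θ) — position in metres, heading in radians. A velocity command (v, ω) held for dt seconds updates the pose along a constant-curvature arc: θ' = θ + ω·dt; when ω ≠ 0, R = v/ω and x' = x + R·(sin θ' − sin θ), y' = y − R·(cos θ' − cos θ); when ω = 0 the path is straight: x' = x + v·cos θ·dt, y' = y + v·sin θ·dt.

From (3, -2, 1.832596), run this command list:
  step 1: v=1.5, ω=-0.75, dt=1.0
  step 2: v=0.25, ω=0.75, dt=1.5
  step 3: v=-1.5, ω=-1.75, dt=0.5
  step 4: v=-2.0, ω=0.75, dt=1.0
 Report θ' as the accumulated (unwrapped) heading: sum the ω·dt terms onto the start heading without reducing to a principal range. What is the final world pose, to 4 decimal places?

step 1: θ'=1.0826 (R=-2.0000) → pose (3.1655, -0.5443, 1.0826)
step 2: θ'=2.2076 (R=0.3333) → pose (3.1391, -0.1897, 2.2076)
step 3: θ'=1.3326 (R=0.8571) → pose (3.2829, -0.9017, 1.3326)
step 4: θ'=2.0826 (R=-2.6667) → pose (3.5493, -2.8369, 2.0826)

(3.5493, -2.8369, 2.0826)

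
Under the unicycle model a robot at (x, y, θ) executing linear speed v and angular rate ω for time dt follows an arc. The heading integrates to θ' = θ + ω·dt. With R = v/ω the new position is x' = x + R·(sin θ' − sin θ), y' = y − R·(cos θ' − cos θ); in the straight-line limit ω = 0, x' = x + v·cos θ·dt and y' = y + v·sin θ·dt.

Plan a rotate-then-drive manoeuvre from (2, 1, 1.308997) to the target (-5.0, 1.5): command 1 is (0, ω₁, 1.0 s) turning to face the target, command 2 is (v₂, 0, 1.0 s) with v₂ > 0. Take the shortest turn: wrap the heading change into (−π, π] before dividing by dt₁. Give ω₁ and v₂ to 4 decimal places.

ω₁ = 1.7613, v₂ = 7.0178

heading to target = atan2(1.5−1, -5−2) = 3.0703
Δθ = wrap(3.0703 − 1.3090) = 1.7613; ω₁ = Δθ/dt₁ = 1.7613
distance = √((-5−2)² + (1.5−1)²) = 7.0178; v₂ = distance/dt₂ = 7.0178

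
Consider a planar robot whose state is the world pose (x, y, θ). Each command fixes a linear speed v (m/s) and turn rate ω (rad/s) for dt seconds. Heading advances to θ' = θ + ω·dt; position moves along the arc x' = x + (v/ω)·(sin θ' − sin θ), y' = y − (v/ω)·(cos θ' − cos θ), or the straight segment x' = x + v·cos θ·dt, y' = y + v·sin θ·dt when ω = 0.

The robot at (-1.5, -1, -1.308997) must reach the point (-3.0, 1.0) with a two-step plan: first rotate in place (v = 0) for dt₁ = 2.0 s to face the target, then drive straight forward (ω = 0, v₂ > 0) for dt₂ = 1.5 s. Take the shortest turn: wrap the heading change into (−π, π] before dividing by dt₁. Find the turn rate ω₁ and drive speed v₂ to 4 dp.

heading to target = atan2(1−-1, -3−-1.5) = 2.2143
Δθ = wrap(2.2143 − -1.3090) = -2.7599; ω₁ = Δθ/dt₁ = -1.3799
distance = √((-3−-1.5)² + (1−-1)²) = 2.5000; v₂ = distance/dt₂ = 1.6667

ω₁ = -1.3799, v₂ = 1.6667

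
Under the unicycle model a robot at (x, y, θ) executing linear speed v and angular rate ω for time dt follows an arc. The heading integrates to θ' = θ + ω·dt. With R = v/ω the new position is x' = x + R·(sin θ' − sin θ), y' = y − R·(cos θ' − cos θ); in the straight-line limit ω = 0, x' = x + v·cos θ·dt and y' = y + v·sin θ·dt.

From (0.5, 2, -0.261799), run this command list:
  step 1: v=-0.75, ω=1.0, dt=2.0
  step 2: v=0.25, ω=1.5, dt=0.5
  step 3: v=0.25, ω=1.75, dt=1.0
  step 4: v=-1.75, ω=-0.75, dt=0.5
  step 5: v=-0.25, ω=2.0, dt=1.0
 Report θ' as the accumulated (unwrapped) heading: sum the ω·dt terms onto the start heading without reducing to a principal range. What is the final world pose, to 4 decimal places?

(-0.2077, 2.1012, 5.8632)

step 1: θ'=1.7382 (R=-0.7500) → pose (-0.4336, 1.1506, 1.7382)
step 2: θ'=2.4882 (R=0.1667) → pose (-0.4967, 1.2552, 2.4882)
step 3: θ'=4.2382 (R=0.1429) → pose (-0.7106, 1.2070, 4.2382)
step 4: θ'=3.8632 (R=2.3333) → pose (-0.1761, 1.8933, 3.8632)
step 5: θ'=5.8632 (R=-0.1250) → pose (-0.2077, 2.1012, 5.8632)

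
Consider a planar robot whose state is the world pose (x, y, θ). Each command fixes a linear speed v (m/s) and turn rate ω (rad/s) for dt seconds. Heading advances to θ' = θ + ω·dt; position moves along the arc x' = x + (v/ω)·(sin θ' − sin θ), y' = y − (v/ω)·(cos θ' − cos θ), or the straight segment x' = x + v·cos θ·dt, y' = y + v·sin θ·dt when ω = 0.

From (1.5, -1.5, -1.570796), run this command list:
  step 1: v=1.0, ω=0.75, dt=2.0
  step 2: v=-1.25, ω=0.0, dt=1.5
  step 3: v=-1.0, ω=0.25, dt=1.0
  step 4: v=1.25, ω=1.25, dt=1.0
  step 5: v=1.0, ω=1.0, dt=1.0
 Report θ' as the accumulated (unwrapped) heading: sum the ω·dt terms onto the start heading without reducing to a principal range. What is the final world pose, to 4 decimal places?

step 1: θ'=-0.0708 (R=1.3333) → pose (2.7390, -2.8300, -0.0708)
step 2: θ'=-0.0708 (straight) → pose (0.8687, -2.6974, -0.0708)
step 3: θ'=0.1792 (R=-4.0000) → pose (-0.1272, -2.7514, 0.1792)
step 4: θ'=1.4292 (R=1.0000) → pose (0.6845, -1.9085, 1.4292)
step 5: θ'=2.4292 (R=1.0000) → pose (0.3482, -1.0106, 2.4292)

(0.3482, -1.0106, 2.4292)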